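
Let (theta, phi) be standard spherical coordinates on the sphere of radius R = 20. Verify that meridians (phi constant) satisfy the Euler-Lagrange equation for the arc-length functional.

On the sphere of radius R = 20 with spherical coordinates (θ, φ), the induced metric is
    ds^2 = 400(dθ^2 + sin^2(θ) dφ^2).
Using θ as the parameter, the arc-length functional becomes
    J[φ] = ∫ 20 sqrt(1 + sin^2(θ) (dφ/dθ)^2) dθ.
So L = 20 sqrt(1 + sin^2(θ) φ'^2). Compute
    ∂L/∂φ = 0  (L has no explicit φ dependence),
    ∂L/∂φ' = 20 sin^2(θ) φ' / sqrt(1 + sin^2(θ) φ'^2).
For the candidate φ(θ) = c (constant), φ' = 0, so ∂L/∂φ' evaluated along the candidate vanishes, and ∂L/∂φ is identically zero. Hence
    d/dθ(∂L/∂φ') − ∂L/∂φ = 0
is satisfied. Therefore meridians φ = const are extremals of arc length — they are geodesics on the sphere.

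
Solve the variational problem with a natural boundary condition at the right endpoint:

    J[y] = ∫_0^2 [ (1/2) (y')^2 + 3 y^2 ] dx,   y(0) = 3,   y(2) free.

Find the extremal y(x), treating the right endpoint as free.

The Lagrangian L = (1/2) (y')^2 + 3 y^2 gives
    ∂L/∂y = 6 y,   ∂L/∂y' = y'.
Euler-Lagrange: y'' − 6 y = 0.
With k = sqrt(6), the general solution is
    y(x) = A cosh(sqrt(6) x) + B sinh(sqrt(6) x).
Fixed left endpoint y(0) = 3 ⇒ A = 3.
The right endpoint x = 2 is free, so the natural (transversality) condition is ∂L/∂y' |_{x=2} = 0, i.e. y'(2) = 0.
Compute y'(x) = A k sinh(k x) + B k cosh(k x), so
    y'(2) = A k sinh(k·2) + B k cosh(k·2) = 0
    ⇒ B = −A tanh(k·2) = − 3 tanh(sqrt(6)·2).
Therefore the extremal is
    y(x) = 3 cosh(sqrt(6) x) − 3 tanh(sqrt(6)·2) sinh(sqrt(6) x).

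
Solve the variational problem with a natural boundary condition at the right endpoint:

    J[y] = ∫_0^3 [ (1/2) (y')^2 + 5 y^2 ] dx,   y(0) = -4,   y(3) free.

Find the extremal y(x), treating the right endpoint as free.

The Lagrangian L = (1/2) (y')^2 + 5 y^2 gives
    ∂L/∂y = 10 y,   ∂L/∂y' = y'.
Euler-Lagrange: y'' − 10 y = 0.
With k = sqrt(10), the general solution is
    y(x) = A cosh(sqrt(10) x) + B sinh(sqrt(10) x).
Fixed left endpoint y(0) = -4 ⇒ A = -4.
The right endpoint x = 3 is free, so the natural (transversality) condition is ∂L/∂y' |_{x=3} = 0, i.e. y'(3) = 0.
Compute y'(x) = A k sinh(k x) + B k cosh(k x), so
    y'(3) = A k sinh(k·3) + B k cosh(k·3) = 0
    ⇒ B = −A tanh(k·3) = 4 tanh(sqrt(10)·3).
Therefore the extremal is
    y(x) = −4 cosh(sqrt(10) x) + 4 tanh(sqrt(10)·3) sinh(sqrt(10) x).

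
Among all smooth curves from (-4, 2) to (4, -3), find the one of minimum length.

Arc-length functional: J[y] = ∫ sqrt(1 + (y')^2) dx.
Lagrangian L = sqrt(1 + (y')^2) has no explicit y dependence, so ∂L/∂y = 0 and the Euler-Lagrange equation gives
    d/dx( y' / sqrt(1 + (y')^2) ) = 0  ⇒  y' / sqrt(1 + (y')^2) = const.
Hence y' is constant, so y(x) is affine.
Fitting the endpoints (-4, 2) and (4, -3):
    slope m = ((-3) − 2) / (4 − (-4)) = -5/8,
    intercept c = 2 − m·(-4) = -1/2.
Extremal: y(x) = (-5/8) x - 1/2.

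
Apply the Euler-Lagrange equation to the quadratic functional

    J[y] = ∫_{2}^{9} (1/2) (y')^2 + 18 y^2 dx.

The Lagrangian is L = (1/2) (y')^2 + 18 y^2.
Compute ∂L/∂y = 36y, ∂L/∂y' = y'.
The Euler-Lagrange equation d/dx(∂L/∂y') − ∂L/∂y = 0 reduces to
    y'' − 36 y = 0.
Its general solution is
    y(x) = A e^(6x) + B e^(−6x),
with A, B fixed by the endpoint conditions.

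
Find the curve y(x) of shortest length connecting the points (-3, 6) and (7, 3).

Arc-length functional: J[y] = ∫ sqrt(1 + (y')^2) dx.
Lagrangian L = sqrt(1 + (y')^2) has no explicit y dependence, so ∂L/∂y = 0 and the Euler-Lagrange equation gives
    d/dx( y' / sqrt(1 + (y')^2) ) = 0  ⇒  y' / sqrt(1 + (y')^2) = const.
Hence y' is constant, so y(x) is affine.
Fitting the endpoints (-3, 6) and (7, 3):
    slope m = (3 − 6) / (7 − (-3)) = -3/10,
    intercept c = 6 − m·(-3) = 51/10.
Extremal: y(x) = (-3/10) x + 51/10.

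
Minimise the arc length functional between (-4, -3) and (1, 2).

Arc-length functional: J[y] = ∫ sqrt(1 + (y')^2) dx.
Lagrangian L = sqrt(1 + (y')^2) has no explicit y dependence, so ∂L/∂y = 0 and the Euler-Lagrange equation gives
    d/dx( y' / sqrt(1 + (y')^2) ) = 0  ⇒  y' / sqrt(1 + (y')^2) = const.
Hence y' is constant, so y(x) is affine.
Fitting the endpoints (-4, -3) and (1, 2):
    slope m = (2 − (-3)) / (1 − (-4)) = 1,
    intercept c = (-3) − m·(-4) = 1.
Extremal: y(x) = x + 1.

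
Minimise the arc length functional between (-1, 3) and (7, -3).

Arc-length functional: J[y] = ∫ sqrt(1 + (y')^2) dx.
Lagrangian L = sqrt(1 + (y')^2) has no explicit y dependence, so ∂L/∂y = 0 and the Euler-Lagrange equation gives
    d/dx( y' / sqrt(1 + (y')^2) ) = 0  ⇒  y' / sqrt(1 + (y')^2) = const.
Hence y' is constant, so y(x) is affine.
Fitting the endpoints (-1, 3) and (7, -3):
    slope m = ((-3) − 3) / (7 − (-1)) = -3/4,
    intercept c = 3 − m·(-1) = 9/4.
Extremal: y(x) = (-3/4) x + 9/4.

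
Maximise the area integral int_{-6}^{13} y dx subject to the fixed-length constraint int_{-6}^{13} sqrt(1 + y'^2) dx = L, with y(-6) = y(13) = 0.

Set up the augmented Lagrangian using a multiplier λ for the length constraint:
    F(y, y') = y − λ sqrt(1 + y'^2).
F has no explicit x dependence, so the Beltrami identity yields a first integral
    F − y' ∂F/∂y' = C.
Compute ∂F/∂y' = −λ y' / sqrt(1 + y'^2). Then
    y − λ sqrt(1 + y'^2) + λ y'^2 / sqrt(1 + y'^2) = C
    ⇒  y − λ / sqrt(1 + y'^2) = C.
Solving for y' and integrating gives
    (x − a)^2 + (y − b)^2 = λ^2,
a circular arc of radius λ. The constants a, b are determined by the endpoint conditions y(-6) = y(13) = 0, and λ is fixed implicitly by the length constraint
    ∫_{-6}^{13} sqrt(1 + y'^2) dx = L.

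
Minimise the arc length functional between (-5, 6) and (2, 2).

Arc-length functional: J[y] = ∫ sqrt(1 + (y')^2) dx.
Lagrangian L = sqrt(1 + (y')^2) has no explicit y dependence, so ∂L/∂y = 0 and the Euler-Lagrange equation gives
    d/dx( y' / sqrt(1 + (y')^2) ) = 0  ⇒  y' / sqrt(1 + (y')^2) = const.
Hence y' is constant, so y(x) is affine.
Fitting the endpoints (-5, 6) and (2, 2):
    slope m = (2 − 6) / (2 − (-5)) = -4/7,
    intercept c = 6 − m·(-5) = 22/7.
Extremal: y(x) = (-4/7) x + 22/7.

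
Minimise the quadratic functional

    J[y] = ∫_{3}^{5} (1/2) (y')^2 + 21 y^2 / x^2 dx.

The Lagrangian is L = (1/2) (y')^2 + 21 y^2 / x^2.
Compute ∂L/∂y = 42y/x^2, ∂L/∂y' = y'.
The Euler-Lagrange equation d/dx(∂L/∂y') − ∂L/∂y = 0 reduces to
    y'' − 42/x^2 · y = 0  (x > 0).
Its general solution is
    y(x) = A x^7 + B x^(-6),
with A, B fixed by the endpoint conditions.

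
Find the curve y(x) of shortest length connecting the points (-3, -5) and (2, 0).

Arc-length functional: J[y] = ∫ sqrt(1 + (y')^2) dx.
Lagrangian L = sqrt(1 + (y')^2) has no explicit y dependence, so ∂L/∂y = 0 and the Euler-Lagrange equation gives
    d/dx( y' / sqrt(1 + (y')^2) ) = 0  ⇒  y' / sqrt(1 + (y')^2) = const.
Hence y' is constant, so y(x) is affine.
Fitting the endpoints (-3, -5) and (2, 0):
    slope m = (0 − (-5)) / (2 − (-3)) = 1,
    intercept c = (-5) − m·(-3) = -2.
Extremal: y(x) = x - 2.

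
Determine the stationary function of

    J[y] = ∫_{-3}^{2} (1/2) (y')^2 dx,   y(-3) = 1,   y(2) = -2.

The Lagrangian is L = (1/2) (y')^2.
Compute ∂L/∂y = 0, ∂L/∂y' = y'.
The Euler-Lagrange equation d/dx(∂L/∂y') − ∂L/∂y = 0 reduces to
    y'' = 0.
Its general solution is
    y(x) = A x + B,
with A, B fixed by the endpoint conditions.
Applying the endpoint conditions y(-3) = 1 and y(2) = -2: solve A·-3 + B = 1 and A·2 + B = -2. Subtracting gives A(2 − -3) = -2 − 1, so A = -3/5, and B = 1 − A·-3 = -4/5. Therefore
    y(x) = (-3/5) x - 4/5.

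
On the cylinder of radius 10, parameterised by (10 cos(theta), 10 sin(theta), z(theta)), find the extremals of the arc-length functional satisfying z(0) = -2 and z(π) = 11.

Parameterise the cylinder of radius R = 10 as
    r(θ) = (10 cos θ, 10 sin θ, z(θ)).
The arc-length element is
    ds = sqrt(100 + (dz/dθ)^2) dθ,
so the Lagrangian is L = sqrt(100 + z'^2).
L depends on z' only, not on z or θ, so ∂L/∂z = 0 and
    ∂L/∂z' = z' / sqrt(100 + z'^2).
The Euler-Lagrange equation gives
    d/dθ( z' / sqrt(100 + z'^2) ) = 0,
so z' is constant. Integrating once:
    z(θ) = a θ + b,
a helix on the cylinder (a straight line when the cylinder is unrolled). The constants a, b are determined by the endpoint conditions.
With endpoint conditions z(0) = -2 and z(π) = 11: from z(0) = b we get b = -2, and a·π + -2 = 11 gives a = 13/π, so
    z(θ) = (13/π) θ − 2.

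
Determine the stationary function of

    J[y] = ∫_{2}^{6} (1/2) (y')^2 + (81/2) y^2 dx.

The Lagrangian is L = (1/2) (y')^2 + (81/2) y^2.
Compute ∂L/∂y = 81y, ∂L/∂y' = y'.
The Euler-Lagrange equation d/dx(∂L/∂y') − ∂L/∂y = 0 reduces to
    y'' − 81 y = 0.
Its general solution is
    y(x) = A e^(9x) + B e^(−9x),
with A, B fixed by the endpoint conditions.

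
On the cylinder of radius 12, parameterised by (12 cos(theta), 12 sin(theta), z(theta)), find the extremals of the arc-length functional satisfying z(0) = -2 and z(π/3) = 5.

Parameterise the cylinder of radius R = 12 as
    r(θ) = (12 cos θ, 12 sin θ, z(θ)).
The arc-length element is
    ds = sqrt(144 + (dz/dθ)^2) dθ,
so the Lagrangian is L = sqrt(144 + z'^2).
L depends on z' only, not on z or θ, so ∂L/∂z = 0 and
    ∂L/∂z' = z' / sqrt(144 + z'^2).
The Euler-Lagrange equation gives
    d/dθ( z' / sqrt(144 + z'^2) ) = 0,
so z' is constant. Integrating once:
    z(θ) = a θ + b,
a helix on the cylinder (a straight line when the cylinder is unrolled). The constants a, b are determined by the endpoint conditions.
With endpoint conditions z(0) = -2 and z(π/3) = 5: from z(0) = b we get b = -2, and a·π/3 + -2 = 5 gives a = 21/π, so
    z(θ) = (21/π) θ − 2.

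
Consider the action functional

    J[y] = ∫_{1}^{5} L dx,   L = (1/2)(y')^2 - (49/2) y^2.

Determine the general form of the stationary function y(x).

The Lagrangian is L = (1/2)(y')^2 - (49/2) y^2.
∂L/∂y = -49y.
∂L/∂y' = y'.
The Euler-Lagrange equation d/dx(∂L/∂y') − ∂L/∂y = 0 becomes:
    y'' + 49 y = 0
General solution: y(x) = A sin(7x) + B cos(7x), where A and B are arbitrary constants fixed by the endpoint conditions.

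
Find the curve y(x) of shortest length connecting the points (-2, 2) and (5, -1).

Arc-length functional: J[y] = ∫ sqrt(1 + (y')^2) dx.
Lagrangian L = sqrt(1 + (y')^2) has no explicit y dependence, so ∂L/∂y = 0 and the Euler-Lagrange equation gives
    d/dx( y' / sqrt(1 + (y')^2) ) = 0  ⇒  y' / sqrt(1 + (y')^2) = const.
Hence y' is constant, so y(x) is affine.
Fitting the endpoints (-2, 2) and (5, -1):
    slope m = ((-1) − 2) / (5 − (-2)) = -3/7,
    intercept c = 2 − m·(-2) = 8/7.
Extremal: y(x) = (-3/7) x + 8/7.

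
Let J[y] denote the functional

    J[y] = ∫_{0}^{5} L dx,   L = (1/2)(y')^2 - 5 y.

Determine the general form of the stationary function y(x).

The Lagrangian is L = (1/2)(y')^2 - 5 y.
∂L/∂y = -5.
∂L/∂y' = y'.
The Euler-Lagrange equation d/dx(∂L/∂y') − ∂L/∂y = 0 becomes:
    y'' + 5 = 0
General solution: y(x) = -(5/2) x^2 + A x + B, where A and B are arbitrary constants fixed by the endpoint conditions.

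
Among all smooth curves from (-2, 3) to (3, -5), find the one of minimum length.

Arc-length functional: J[y] = ∫ sqrt(1 + (y')^2) dx.
Lagrangian L = sqrt(1 + (y')^2) has no explicit y dependence, so ∂L/∂y = 0 and the Euler-Lagrange equation gives
    d/dx( y' / sqrt(1 + (y')^2) ) = 0  ⇒  y' / sqrt(1 + (y')^2) = const.
Hence y' is constant, so y(x) is affine.
Fitting the endpoints (-2, 3) and (3, -5):
    slope m = ((-5) − 3) / (3 − (-2)) = -8/5,
    intercept c = 3 − m·(-2) = -1/5.
Extremal: y(x) = (-8/5) x - 1/5.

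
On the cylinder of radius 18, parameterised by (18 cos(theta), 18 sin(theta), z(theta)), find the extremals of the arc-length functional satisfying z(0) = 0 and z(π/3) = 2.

Parameterise the cylinder of radius R = 18 as
    r(θ) = (18 cos θ, 18 sin θ, z(θ)).
The arc-length element is
    ds = sqrt(324 + (dz/dθ)^2) dθ,
so the Lagrangian is L = sqrt(324 + z'^2).
L depends on z' only, not on z or θ, so ∂L/∂z = 0 and
    ∂L/∂z' = z' / sqrt(324 + z'^2).
The Euler-Lagrange equation gives
    d/dθ( z' / sqrt(324 + z'^2) ) = 0,
so z' is constant. Integrating once:
    z(θ) = a θ + b,
a helix on the cylinder (a straight line when the cylinder is unrolled). The constants a, b are determined by the endpoint conditions.
With endpoint conditions z(0) = 0 and z(π/3) = 2: from z(0) = b we get b = 0, and a·π/3 + 0 = 2 gives a = 6/π, so
    z(θ) = (6/π) θ.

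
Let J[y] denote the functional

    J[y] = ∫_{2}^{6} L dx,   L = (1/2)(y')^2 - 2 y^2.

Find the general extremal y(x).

The Lagrangian is L = (1/2)(y')^2 - 2 y^2.
∂L/∂y = -4y.
∂L/∂y' = y'.
The Euler-Lagrange equation d/dx(∂L/∂y') − ∂L/∂y = 0 becomes:
    y'' + 4 y = 0
General solution: y(x) = A sin(2x) + B cos(2x), where A and B are arbitrary constants fixed by the endpoint conditions.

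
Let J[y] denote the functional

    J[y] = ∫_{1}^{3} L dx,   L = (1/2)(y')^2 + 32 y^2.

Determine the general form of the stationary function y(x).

The Lagrangian is L = (1/2)(y')^2 + 32 y^2.
∂L/∂y = 64y.
∂L/∂y' = y'.
The Euler-Lagrange equation d/dx(∂L/∂y') − ∂L/∂y = 0 becomes:
    y'' - 64 y = 0
General solution: y(x) = A e^(8x) + B e^(-8x), where A and B are arbitrary constants fixed by the endpoint conditions.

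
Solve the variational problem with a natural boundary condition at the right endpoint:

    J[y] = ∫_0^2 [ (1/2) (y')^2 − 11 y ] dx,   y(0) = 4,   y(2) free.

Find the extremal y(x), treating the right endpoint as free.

The Lagrangian L = (1/2) (y')^2 − 11 y gives
    ∂L/∂y = −11,   ∂L/∂y' = y'.
Euler-Lagrange: d/dx(y') − (−11) = 0, i.e. y'' + 11 = 0, so
    y(x) = −(11/2) x^2 + C1 x + C2.
Fixed left endpoint y(0) = 4 ⇒ C2 = 4.
The right endpoint x = 2 is free, so the natural (transversality) condition is ∂L/∂y' |_{x=2} = 0, i.e. y'(2) = 0.
Compute y'(x) = −11 x + C1, so y'(2) = −22 + C1 = 0 ⇒ C1 = 22.
Therefore the extremal is
    y(x) = −(11/2) x^2 + 22 x + 4.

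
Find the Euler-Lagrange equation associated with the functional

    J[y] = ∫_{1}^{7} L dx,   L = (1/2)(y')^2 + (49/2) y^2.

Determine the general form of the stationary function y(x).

The Lagrangian is L = (1/2)(y')^2 + (49/2) y^2.
∂L/∂y = 49y.
∂L/∂y' = y'.
The Euler-Lagrange equation d/dx(∂L/∂y') − ∂L/∂y = 0 becomes:
    y'' - 49 y = 0
General solution: y(x) = A e^(7x) + B e^(-7x), where A and B are arbitrary constants fixed by the endpoint conditions.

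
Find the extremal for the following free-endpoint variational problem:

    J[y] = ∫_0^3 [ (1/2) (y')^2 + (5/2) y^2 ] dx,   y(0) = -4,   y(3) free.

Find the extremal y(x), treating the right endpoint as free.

The Lagrangian L = (1/2) (y')^2 + (5/2) y^2 gives
    ∂L/∂y = 5 y,   ∂L/∂y' = y'.
Euler-Lagrange: y'' − 5 y = 0.
With k = sqrt(5), the general solution is
    y(x) = A cosh(sqrt(5) x) + B sinh(sqrt(5) x).
Fixed left endpoint y(0) = -4 ⇒ A = -4.
The right endpoint x = 3 is free, so the natural (transversality) condition is ∂L/∂y' |_{x=3} = 0, i.e. y'(3) = 0.
Compute y'(x) = A k sinh(k x) + B k cosh(k x), so
    y'(3) = A k sinh(k·3) + B k cosh(k·3) = 0
    ⇒ B = −A tanh(k·3) = 4 tanh(sqrt(5)·3).
Therefore the extremal is
    y(x) = −4 cosh(sqrt(5) x) + 4 tanh(sqrt(5)·3) sinh(sqrt(5) x).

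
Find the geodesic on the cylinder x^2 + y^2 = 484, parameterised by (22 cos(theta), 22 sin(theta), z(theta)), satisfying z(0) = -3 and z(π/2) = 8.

Parameterise the cylinder of radius R = 22 as
    r(θ) = (22 cos θ, 22 sin θ, z(θ)).
The arc-length element is
    ds = sqrt(484 + (dz/dθ)^2) dθ,
so the Lagrangian is L = sqrt(484 + z'^2).
L depends on z' only, not on z or θ, so ∂L/∂z = 0 and
    ∂L/∂z' = z' / sqrt(484 + z'^2).
The Euler-Lagrange equation gives
    d/dθ( z' / sqrt(484 + z'^2) ) = 0,
so z' is constant. Integrating once:
    z(θ) = a θ + b,
a helix on the cylinder (a straight line when the cylinder is unrolled). The constants a, b are determined by the endpoint conditions.
With endpoint conditions z(0) = -3 and z(π/2) = 8: from z(0) = b we get b = -3, and a·π/2 + -3 = 8 gives a = 22/π, so
    z(θ) = (22/π) θ − 3.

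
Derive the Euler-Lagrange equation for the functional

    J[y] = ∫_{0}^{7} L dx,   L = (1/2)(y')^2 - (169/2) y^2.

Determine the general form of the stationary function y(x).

The Lagrangian is L = (1/2)(y')^2 - (169/2) y^2.
∂L/∂y = -169y.
∂L/∂y' = y'.
The Euler-Lagrange equation d/dx(∂L/∂y') − ∂L/∂y = 0 becomes:
    y'' + 169 y = 0
General solution: y(x) = A sin(13x) + B cos(13x), where A and B are arbitrary constants fixed by the endpoint conditions.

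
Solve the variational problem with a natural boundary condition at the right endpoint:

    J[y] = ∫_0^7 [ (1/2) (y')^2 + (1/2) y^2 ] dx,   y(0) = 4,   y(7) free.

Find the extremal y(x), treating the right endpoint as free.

The Lagrangian L = (1/2) (y')^2 + (1/2) y^2 gives
    ∂L/∂y = 1 y,   ∂L/∂y' = y'.
Euler-Lagrange: y'' − y = 0.
With k = 1, the general solution is
    y(x) = A cosh(x) + B sinh(x).
Fixed left endpoint y(0) = 4 ⇒ A = 4.
The right endpoint x = 7 is free, so the natural (transversality) condition is ∂L/∂y' |_{x=7} = 0, i.e. y'(7) = 0.
Compute y'(x) = A k sinh(k x) + B k cosh(k x), so
    y'(7) = A k sinh(k·7) + B k cosh(k·7) = 0
    ⇒ B = −A tanh(k·7) = − 4 tanh(1·7).
Therefore the extremal is
    y(x) = 4 cosh(1 x) − 4 tanh(1·7) sinh(1 x).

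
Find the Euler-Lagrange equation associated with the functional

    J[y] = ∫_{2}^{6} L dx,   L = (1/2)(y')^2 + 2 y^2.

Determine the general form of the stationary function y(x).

The Lagrangian is L = (1/2)(y')^2 + 2 y^2.
∂L/∂y = 4y.
∂L/∂y' = y'.
The Euler-Lagrange equation d/dx(∂L/∂y') − ∂L/∂y = 0 becomes:
    y'' - 4 y = 0
General solution: y(x) = A e^(2x) + B e^(-2x), where A and B are arbitrary constants fixed by the endpoint conditions.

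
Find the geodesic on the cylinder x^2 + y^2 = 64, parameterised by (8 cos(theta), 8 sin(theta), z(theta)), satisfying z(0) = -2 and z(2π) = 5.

Parameterise the cylinder of radius R = 8 as
    r(θ) = (8 cos θ, 8 sin θ, z(θ)).
The arc-length element is
    ds = sqrt(64 + (dz/dθ)^2) dθ,
so the Lagrangian is L = sqrt(64 + z'^2).
L depends on z' only, not on z or θ, so ∂L/∂z = 0 and
    ∂L/∂z' = z' / sqrt(64 + z'^2).
The Euler-Lagrange equation gives
    d/dθ( z' / sqrt(64 + z'^2) ) = 0,
so z' is constant. Integrating once:
    z(θ) = a θ + b,
a helix on the cylinder (a straight line when the cylinder is unrolled). The constants a, b are determined by the endpoint conditions.
With endpoint conditions z(0) = -2 and z(2π) = 5: from z(0) = b we get b = -2, and a·2π + -2 = 5 gives a = 7/(2π), so
    z(θ) = (7/(2π)) θ − 2.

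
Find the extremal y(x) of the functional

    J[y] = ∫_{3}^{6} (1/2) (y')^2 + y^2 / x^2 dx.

The Lagrangian is L = (1/2) (y')^2 + y^2 / x^2.
Compute ∂L/∂y = 2y/x^2, ∂L/∂y' = y'.
The Euler-Lagrange equation d/dx(∂L/∂y') − ∂L/∂y = 0 reduces to
    y'' − 2/x^2 · y = 0  (x > 0).
Its general solution is
    y(x) = A x^2 + B / x,
with A, B fixed by the endpoint conditions.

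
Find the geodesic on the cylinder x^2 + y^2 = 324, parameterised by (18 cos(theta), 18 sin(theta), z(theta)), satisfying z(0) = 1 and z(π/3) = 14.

Parameterise the cylinder of radius R = 18 as
    r(θ) = (18 cos θ, 18 sin θ, z(θ)).
The arc-length element is
    ds = sqrt(324 + (dz/dθ)^2) dθ,
so the Lagrangian is L = sqrt(324 + z'^2).
L depends on z' only, not on z or θ, so ∂L/∂z = 0 and
    ∂L/∂z' = z' / sqrt(324 + z'^2).
The Euler-Lagrange equation gives
    d/dθ( z' / sqrt(324 + z'^2) ) = 0,
so z' is constant. Integrating once:
    z(θ) = a θ + b,
a helix on the cylinder (a straight line when the cylinder is unrolled). The constants a, b are determined by the endpoint conditions.
With endpoint conditions z(0) = 1 and z(π/3) = 14: from z(0) = b we get b = 1, and a·π/3 + 1 = 14 gives a = 39/π, so
    z(θ) = (39/π) θ + 1.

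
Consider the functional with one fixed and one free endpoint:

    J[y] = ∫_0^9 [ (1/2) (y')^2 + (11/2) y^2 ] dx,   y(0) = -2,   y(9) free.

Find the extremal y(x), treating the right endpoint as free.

The Lagrangian L = (1/2) (y')^2 + (11/2) y^2 gives
    ∂L/∂y = 11 y,   ∂L/∂y' = y'.
Euler-Lagrange: y'' − 11 y = 0.
With k = sqrt(11), the general solution is
    y(x) = A cosh(sqrt(11) x) + B sinh(sqrt(11) x).
Fixed left endpoint y(0) = -2 ⇒ A = -2.
The right endpoint x = 9 is free, so the natural (transversality) condition is ∂L/∂y' |_{x=9} = 0, i.e. y'(9) = 0.
Compute y'(x) = A k sinh(k x) + B k cosh(k x), so
    y'(9) = A k sinh(k·9) + B k cosh(k·9) = 0
    ⇒ B = −A tanh(k·9) = 2 tanh(sqrt(11)·9).
Therefore the extremal is
    y(x) = −2 cosh(sqrt(11) x) + 2 tanh(sqrt(11)·9) sinh(sqrt(11) x).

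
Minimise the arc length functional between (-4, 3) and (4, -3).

Arc-length functional: J[y] = ∫ sqrt(1 + (y')^2) dx.
Lagrangian L = sqrt(1 + (y')^2) has no explicit y dependence, so ∂L/∂y = 0 and the Euler-Lagrange equation gives
    d/dx( y' / sqrt(1 + (y')^2) ) = 0  ⇒  y' / sqrt(1 + (y')^2) = const.
Hence y' is constant, so y(x) is affine.
Fitting the endpoints (-4, 3) and (4, -3):
    slope m = ((-3) − 3) / (4 − (-4)) = -3/4,
    intercept c = 3 − m·(-4) = 0.
Extremal: y(x) = (-3/4) x.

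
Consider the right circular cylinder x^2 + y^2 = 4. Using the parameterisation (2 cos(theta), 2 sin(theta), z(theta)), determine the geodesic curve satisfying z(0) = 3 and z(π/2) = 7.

Parameterise the cylinder of radius R = 2 as
    r(θ) = (2 cos θ, 2 sin θ, z(θ)).
The arc-length element is
    ds = sqrt(4 + (dz/dθ)^2) dθ,
so the Lagrangian is L = sqrt(4 + z'^2).
L depends on z' only, not on z or θ, so ∂L/∂z = 0 and
    ∂L/∂z' = z' / sqrt(4 + z'^2).
The Euler-Lagrange equation gives
    d/dθ( z' / sqrt(4 + z'^2) ) = 0,
so z' is constant. Integrating once:
    z(θ) = a θ + b,
a helix on the cylinder (a straight line when the cylinder is unrolled). The constants a, b are determined by the endpoint conditions.
With endpoint conditions z(0) = 3 and z(π/2) = 7: from z(0) = b we get b = 3, and a·π/2 + 3 = 7 gives a = 8/π, so
    z(θ) = (8/π) θ + 3.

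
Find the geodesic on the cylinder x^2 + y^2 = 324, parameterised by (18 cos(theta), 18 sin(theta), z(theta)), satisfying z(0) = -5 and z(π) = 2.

Parameterise the cylinder of radius R = 18 as
    r(θ) = (18 cos θ, 18 sin θ, z(θ)).
The arc-length element is
    ds = sqrt(324 + (dz/dθ)^2) dθ,
so the Lagrangian is L = sqrt(324 + z'^2).
L depends on z' only, not on z or θ, so ∂L/∂z = 0 and
    ∂L/∂z' = z' / sqrt(324 + z'^2).
The Euler-Lagrange equation gives
    d/dθ( z' / sqrt(324 + z'^2) ) = 0,
so z' is constant. Integrating once:
    z(θ) = a θ + b,
a helix on the cylinder (a straight line when the cylinder is unrolled). The constants a, b are determined by the endpoint conditions.
With endpoint conditions z(0) = -5 and z(π) = 2: from z(0) = b we get b = -5, and a·π + -5 = 2 gives a = 7/π, so
    z(θ) = (7/π) θ − 5.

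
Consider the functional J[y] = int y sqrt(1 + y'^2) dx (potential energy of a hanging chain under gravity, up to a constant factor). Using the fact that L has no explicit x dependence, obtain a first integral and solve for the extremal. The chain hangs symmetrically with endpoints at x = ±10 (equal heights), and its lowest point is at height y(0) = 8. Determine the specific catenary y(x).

The Lagrangian L(y, y') = y sqrt(1 + y'^2) has no explicit x dependence, so the Beltrami identity applies:
    L − y' ∂L/∂y' = C.
Compute ∂L/∂y' = y · y' / sqrt(1 + y'^2). Then
    L − y' ∂L/∂y'
    = y sqrt(1 + y'^2) − y · y'^2 / sqrt(1 + y'^2)
    = y (1 + y'^2 − y'^2) / sqrt(1 + y'^2)
    = y / sqrt(1 + y'^2) = C.
Squaring gives y^2 = C^2 (1 + y'^2), i.e.
    y'^2 = y^2 / C^2 − 1.
Separating variables,
    dy / sqrt(y^2 − C^2) = dx / C,
and integrating gives arccosh(y / C) = (x − a)/C, so
    y(x) = C cosh((x − a)/C),
the catenary. The constants C and a are fixed by the two endpoint conditions (and, for the hanging-chain problem, the length constraint selects C).
Now fit the given data. The endpoints x = ±10 are symmetric at equal height, so the catenary is even about its minimum: a = 0 and y(x) = C cosh(x/C). The lowest point is y(0) = C cosh(0) = C, and we are told y(0) = 8, so C = 8. Therefore
    y(x) = 8 cosh(x/8),
and at the endpoints
    y(±10) = 8 cosh(10/8).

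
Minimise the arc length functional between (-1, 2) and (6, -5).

Arc-length functional: J[y] = ∫ sqrt(1 + (y')^2) dx.
Lagrangian L = sqrt(1 + (y')^2) has no explicit y dependence, so ∂L/∂y = 0 and the Euler-Lagrange equation gives
    d/dx( y' / sqrt(1 + (y')^2) ) = 0  ⇒  y' / sqrt(1 + (y')^2) = const.
Hence y' is constant, so y(x) is affine.
Fitting the endpoints (-1, 2) and (6, -5):
    slope m = ((-5) − 2) / (6 − (-1)) = -1,
    intercept c = 2 − m·(-1) = 1.
Extremal: y(x) = -x + 1.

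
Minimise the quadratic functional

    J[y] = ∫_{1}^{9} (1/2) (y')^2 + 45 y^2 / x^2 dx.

The Lagrangian is L = (1/2) (y')^2 + 45 y^2 / x^2.
Compute ∂L/∂y = 90y/x^2, ∂L/∂y' = y'.
The Euler-Lagrange equation d/dx(∂L/∂y') − ∂L/∂y = 0 reduces to
    y'' − 90/x^2 · y = 0  (x > 0).
Its general solution is
    y(x) = A x^10 + B x^(-9),
with A, B fixed by the endpoint conditions.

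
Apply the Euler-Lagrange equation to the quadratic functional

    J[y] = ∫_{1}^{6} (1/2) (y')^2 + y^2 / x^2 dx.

The Lagrangian is L = (1/2) (y')^2 + y^2 / x^2.
Compute ∂L/∂y = 2y/x^2, ∂L/∂y' = y'.
The Euler-Lagrange equation d/dx(∂L/∂y') − ∂L/∂y = 0 reduces to
    y'' − 2/x^2 · y = 0  (x > 0).
Its general solution is
    y(x) = A x^2 + B / x,
with A, B fixed by the endpoint conditions.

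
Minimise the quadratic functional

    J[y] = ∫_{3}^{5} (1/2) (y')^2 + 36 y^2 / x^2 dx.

The Lagrangian is L = (1/2) (y')^2 + 36 y^2 / x^2.
Compute ∂L/∂y = 72y/x^2, ∂L/∂y' = y'.
The Euler-Lagrange equation d/dx(∂L/∂y') − ∂L/∂y = 0 reduces to
    y'' − 72/x^2 · y = 0  (x > 0).
Its general solution is
    y(x) = A x^9 + B x^(-8),
with A, B fixed by the endpoint conditions.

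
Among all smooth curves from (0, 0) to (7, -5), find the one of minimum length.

Arc-length functional: J[y] = ∫ sqrt(1 + (y')^2) dx.
Lagrangian L = sqrt(1 + (y')^2) has no explicit y dependence, so ∂L/∂y = 0 and the Euler-Lagrange equation gives
    d/dx( y' / sqrt(1 + (y')^2) ) = 0  ⇒  y' / sqrt(1 + (y')^2) = const.
Hence y' is constant, so y(x) is affine.
Fitting the endpoints (0, 0) and (7, -5):
    slope m = ((-5) − 0) / (7 − 0) = -5/7,
    intercept c = 0 − m·0 = 0.
Extremal: y(x) = (-5/7) x.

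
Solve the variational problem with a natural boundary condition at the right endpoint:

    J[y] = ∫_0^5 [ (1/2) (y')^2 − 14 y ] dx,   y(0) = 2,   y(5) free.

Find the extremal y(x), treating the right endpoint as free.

The Lagrangian L = (1/2) (y')^2 − 14 y gives
    ∂L/∂y = −14,   ∂L/∂y' = y'.
Euler-Lagrange: d/dx(y') − (−14) = 0, i.e. y'' + 14 = 0, so
    y(x) = −(14/2) x^2 + C1 x + C2.
Fixed left endpoint y(0) = 2 ⇒ C2 = 2.
The right endpoint x = 5 is free, so the natural (transversality) condition is ∂L/∂y' |_{x=5} = 0, i.e. y'(5) = 0.
Compute y'(x) = −14 x + C1, so y'(5) = −70 + C1 = 0 ⇒ C1 = 70.
Therefore the extremal is
    y(x) = −7 x^2 + 70 x + 2.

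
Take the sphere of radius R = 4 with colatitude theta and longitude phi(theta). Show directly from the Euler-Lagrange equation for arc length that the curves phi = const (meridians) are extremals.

On the sphere of radius R = 4 with spherical coordinates (θ, φ), the induced metric is
    ds^2 = 16(dθ^2 + sin^2(θ) dφ^2).
Using θ as the parameter, the arc-length functional becomes
    J[φ] = ∫ 4 sqrt(1 + sin^2(θ) (dφ/dθ)^2) dθ.
So L = 4 sqrt(1 + sin^2(θ) φ'^2). Compute
    ∂L/∂φ = 0  (L has no explicit φ dependence),
    ∂L/∂φ' = 4 sin^2(θ) φ' / sqrt(1 + sin^2(θ) φ'^2).
For the candidate φ(θ) = c (constant), φ' = 0, so ∂L/∂φ' evaluated along the candidate vanishes, and ∂L/∂φ is identically zero. Hence
    d/dθ(∂L/∂φ') − ∂L/∂φ = 0
is satisfied. Therefore meridians φ = const are extremals of arc length — they are geodesics on the sphere.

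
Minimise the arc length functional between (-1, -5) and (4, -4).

Arc-length functional: J[y] = ∫ sqrt(1 + (y')^2) dx.
Lagrangian L = sqrt(1 + (y')^2) has no explicit y dependence, so ∂L/∂y = 0 and the Euler-Lagrange equation gives
    d/dx( y' / sqrt(1 + (y')^2) ) = 0  ⇒  y' / sqrt(1 + (y')^2) = const.
Hence y' is constant, so y(x) is affine.
Fitting the endpoints (-1, -5) and (4, -4):
    slope m = ((-4) − (-5)) / (4 − (-1)) = 1/5,
    intercept c = (-5) − m·(-1) = -24/5.
Extremal: y(x) = (1/5) x - 24/5.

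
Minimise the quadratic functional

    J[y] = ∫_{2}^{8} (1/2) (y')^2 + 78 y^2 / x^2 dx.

The Lagrangian is L = (1/2) (y')^2 + 78 y^2 / x^2.
Compute ∂L/∂y = 156y/x^2, ∂L/∂y' = y'.
The Euler-Lagrange equation d/dx(∂L/∂y') − ∂L/∂y = 0 reduces to
    y'' − 156/x^2 · y = 0  (x > 0).
Its general solution is
    y(x) = A x^13 + B x^(-12),
with A, B fixed by the endpoint conditions.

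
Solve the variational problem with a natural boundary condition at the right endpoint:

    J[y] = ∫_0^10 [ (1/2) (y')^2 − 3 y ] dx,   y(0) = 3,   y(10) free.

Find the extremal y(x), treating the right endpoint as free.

The Lagrangian L = (1/2) (y')^2 − 3 y gives
    ∂L/∂y = −3,   ∂L/∂y' = y'.
Euler-Lagrange: d/dx(y') − (−3) = 0, i.e. y'' + 3 = 0, so
    y(x) = −(3/2) x^2 + C1 x + C2.
Fixed left endpoint y(0) = 3 ⇒ C2 = 3.
The right endpoint x = 10 is free, so the natural (transversality) condition is ∂L/∂y' |_{x=10} = 0, i.e. y'(10) = 0.
Compute y'(x) = −3 x + C1, so y'(10) = −30 + C1 = 0 ⇒ C1 = 30.
Therefore the extremal is
    y(x) = −(3/2) x^2 + 30 x + 3.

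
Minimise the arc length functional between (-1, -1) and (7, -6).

Arc-length functional: J[y] = ∫ sqrt(1 + (y')^2) dx.
Lagrangian L = sqrt(1 + (y')^2) has no explicit y dependence, so ∂L/∂y = 0 and the Euler-Lagrange equation gives
    d/dx( y' / sqrt(1 + (y')^2) ) = 0  ⇒  y' / sqrt(1 + (y')^2) = const.
Hence y' is constant, so y(x) is affine.
Fitting the endpoints (-1, -1) and (7, -6):
    slope m = ((-6) − (-1)) / (7 − (-1)) = -5/8,
    intercept c = (-1) − m·(-1) = -13/8.
Extremal: y(x) = (-5/8) x - 13/8.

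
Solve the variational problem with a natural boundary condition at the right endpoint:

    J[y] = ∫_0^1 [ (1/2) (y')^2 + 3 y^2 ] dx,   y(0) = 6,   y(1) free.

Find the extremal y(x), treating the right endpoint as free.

The Lagrangian L = (1/2) (y')^2 + 3 y^2 gives
    ∂L/∂y = 6 y,   ∂L/∂y' = y'.
Euler-Lagrange: y'' − 6 y = 0.
With k = sqrt(6), the general solution is
    y(x) = A cosh(sqrt(6) x) + B sinh(sqrt(6) x).
Fixed left endpoint y(0) = 6 ⇒ A = 6.
The right endpoint x = 1 is free, so the natural (transversality) condition is ∂L/∂y' |_{x=1} = 0, i.e. y'(1) = 0.
Compute y'(x) = A k sinh(k x) + B k cosh(k x), so
    y'(1) = A k sinh(k·1) + B k cosh(k·1) = 0
    ⇒ B = −A tanh(k·1) = − 6 tanh(sqrt(6)·1).
Therefore the extremal is
    y(x) = 6 cosh(sqrt(6) x) − 6 tanh(sqrt(6)·1) sinh(sqrt(6) x).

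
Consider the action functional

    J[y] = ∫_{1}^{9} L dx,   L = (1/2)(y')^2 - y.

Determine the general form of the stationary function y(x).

The Lagrangian is L = (1/2)(y')^2 - y.
∂L/∂y = -1.
∂L/∂y' = y'.
The Euler-Lagrange equation d/dx(∂L/∂y') − ∂L/∂y = 0 becomes:
    y'' + 1 = 0
General solution: y(x) = -x^2/2 + A x + B, where A and B are arbitrary constants fixed by the endpoint conditions.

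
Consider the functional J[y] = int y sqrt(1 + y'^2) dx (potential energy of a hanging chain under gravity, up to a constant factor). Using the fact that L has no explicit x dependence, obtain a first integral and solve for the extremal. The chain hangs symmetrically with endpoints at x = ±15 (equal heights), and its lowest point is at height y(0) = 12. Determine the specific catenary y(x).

The Lagrangian L(y, y') = y sqrt(1 + y'^2) has no explicit x dependence, so the Beltrami identity applies:
    L − y' ∂L/∂y' = C.
Compute ∂L/∂y' = y · y' / sqrt(1 + y'^2). Then
    L − y' ∂L/∂y'
    = y sqrt(1 + y'^2) − y · y'^2 / sqrt(1 + y'^2)
    = y (1 + y'^2 − y'^2) / sqrt(1 + y'^2)
    = y / sqrt(1 + y'^2) = C.
Squaring gives y^2 = C^2 (1 + y'^2), i.e.
    y'^2 = y^2 / C^2 − 1.
Separating variables,
    dy / sqrt(y^2 − C^2) = dx / C,
and integrating gives arccosh(y / C) = (x − a)/C, so
    y(x) = C cosh((x − a)/C),
the catenary. The constants C and a are fixed by the two endpoint conditions (and, for the hanging-chain problem, the length constraint selects C).
Now fit the given data. The endpoints x = ±15 are symmetric at equal height, so the catenary is even about its minimum: a = 0 and y(x) = C cosh(x/C). The lowest point is y(0) = C cosh(0) = C, and we are told y(0) = 12, so C = 12. Therefore
    y(x) = 12 cosh(x/12),
and at the endpoints
    y(±15) = 12 cosh(15/12).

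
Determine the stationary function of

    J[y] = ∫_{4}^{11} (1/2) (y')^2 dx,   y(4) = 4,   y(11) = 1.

The Lagrangian is L = (1/2) (y')^2.
Compute ∂L/∂y = 0, ∂L/∂y' = y'.
The Euler-Lagrange equation d/dx(∂L/∂y') − ∂L/∂y = 0 reduces to
    y'' = 0.
Its general solution is
    y(x) = A x + B,
with A, B fixed by the endpoint conditions.
Applying the endpoint conditions y(4) = 4 and y(11) = 1: solve A·4 + B = 4 and A·11 + B = 1. Subtracting gives A(11 − 4) = 1 − 4, so A = -3/7, and B = 4 − A·4 = 40/7. Therefore
    y(x) = (-3/7) x + 40/7.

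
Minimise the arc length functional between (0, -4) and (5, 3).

Arc-length functional: J[y] = ∫ sqrt(1 + (y')^2) dx.
Lagrangian L = sqrt(1 + (y')^2) has no explicit y dependence, so ∂L/∂y = 0 and the Euler-Lagrange equation gives
    d/dx( y' / sqrt(1 + (y')^2) ) = 0  ⇒  y' / sqrt(1 + (y')^2) = const.
Hence y' is constant, so y(x) is affine.
Fitting the endpoints (0, -4) and (5, 3):
    slope m = (3 − (-4)) / (5 − 0) = 7/5,
    intercept c = (-4) − m·0 = -4.
Extremal: y(x) = (7/5) x - 4.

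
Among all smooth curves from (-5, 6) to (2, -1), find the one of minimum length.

Arc-length functional: J[y] = ∫ sqrt(1 + (y')^2) dx.
Lagrangian L = sqrt(1 + (y')^2) has no explicit y dependence, so ∂L/∂y = 0 and the Euler-Lagrange equation gives
    d/dx( y' / sqrt(1 + (y')^2) ) = 0  ⇒  y' / sqrt(1 + (y')^2) = const.
Hence y' is constant, so y(x) is affine.
Fitting the endpoints (-5, 6) and (2, -1):
    slope m = ((-1) − 6) / (2 − (-5)) = -1,
    intercept c = 6 − m·(-5) = 1.
Extremal: y(x) = -x + 1.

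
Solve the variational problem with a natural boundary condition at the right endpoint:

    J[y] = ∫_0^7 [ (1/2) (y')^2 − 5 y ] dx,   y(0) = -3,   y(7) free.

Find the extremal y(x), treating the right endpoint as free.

The Lagrangian L = (1/2) (y')^2 − 5 y gives
    ∂L/∂y = −5,   ∂L/∂y' = y'.
Euler-Lagrange: d/dx(y') − (−5) = 0, i.e. y'' + 5 = 0, so
    y(x) = −(5/2) x^2 + C1 x + C2.
Fixed left endpoint y(0) = -3 ⇒ C2 = -3.
The right endpoint x = 7 is free, so the natural (transversality) condition is ∂L/∂y' |_{x=7} = 0, i.e. y'(7) = 0.
Compute y'(x) = −5 x + C1, so y'(7) = −35 + C1 = 0 ⇒ C1 = 35.
Therefore the extremal is
    y(x) = −(5/2) x^2 + 35 x − 3.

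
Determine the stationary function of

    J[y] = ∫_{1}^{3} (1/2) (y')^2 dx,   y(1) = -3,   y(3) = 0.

The Lagrangian is L = (1/2) (y')^2.
Compute ∂L/∂y = 0, ∂L/∂y' = y'.
The Euler-Lagrange equation d/dx(∂L/∂y') − ∂L/∂y = 0 reduces to
    y'' = 0.
Its general solution is
    y(x) = A x + B,
with A, B fixed by the endpoint conditions.
Applying the endpoint conditions y(1) = -3 and y(3) = 0: solve A·1 + B = -3 and A·3 + B = 0. Subtracting gives A(3 − 1) = 0 − -3, so A = 3/2, and B = -3 − A·1 = -9/2. Therefore
    y(x) = (3/2) x - 9/2.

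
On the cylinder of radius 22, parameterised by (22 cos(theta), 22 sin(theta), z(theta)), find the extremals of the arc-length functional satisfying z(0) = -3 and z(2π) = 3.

Parameterise the cylinder of radius R = 22 as
    r(θ) = (22 cos θ, 22 sin θ, z(θ)).
The arc-length element is
    ds = sqrt(484 + (dz/dθ)^2) dθ,
so the Lagrangian is L = sqrt(484 + z'^2).
L depends on z' only, not on z or θ, so ∂L/∂z = 0 and
    ∂L/∂z' = z' / sqrt(484 + z'^2).
The Euler-Lagrange equation gives
    d/dθ( z' / sqrt(484 + z'^2) ) = 0,
so z' is constant. Integrating once:
    z(θ) = a θ + b,
a helix on the cylinder (a straight line when the cylinder is unrolled). The constants a, b are determined by the endpoint conditions.
With endpoint conditions z(0) = -3 and z(2π) = 3: from z(0) = b we get b = -3, and a·2π + -3 = 3 gives a = 3/π, so
    z(θ) = (3/π) θ − 3.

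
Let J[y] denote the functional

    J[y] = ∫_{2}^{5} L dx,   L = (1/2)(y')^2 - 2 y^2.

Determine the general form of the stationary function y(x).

The Lagrangian is L = (1/2)(y')^2 - 2 y^2.
∂L/∂y = -4y.
∂L/∂y' = y'.
The Euler-Lagrange equation d/dx(∂L/∂y') − ∂L/∂y = 0 becomes:
    y'' + 4 y = 0
General solution: y(x) = A sin(2x) + B cos(2x), where A and B are arbitrary constants fixed by the endpoint conditions.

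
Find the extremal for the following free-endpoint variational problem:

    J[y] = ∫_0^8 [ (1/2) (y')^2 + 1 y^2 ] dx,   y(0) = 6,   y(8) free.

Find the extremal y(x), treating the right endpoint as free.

The Lagrangian L = (1/2) (y')^2 + 1 y^2 gives
    ∂L/∂y = 2 y,   ∂L/∂y' = y'.
Euler-Lagrange: y'' − 2 y = 0.
With k = sqrt(2), the general solution is
    y(x) = A cosh(sqrt(2) x) + B sinh(sqrt(2) x).
Fixed left endpoint y(0) = 6 ⇒ A = 6.
The right endpoint x = 8 is free, so the natural (transversality) condition is ∂L/∂y' |_{x=8} = 0, i.e. y'(8) = 0.
Compute y'(x) = A k sinh(k x) + B k cosh(k x), so
    y'(8) = A k sinh(k·8) + B k cosh(k·8) = 0
    ⇒ B = −A tanh(k·8) = − 6 tanh(sqrt(2)·8).
Therefore the extremal is
    y(x) = 6 cosh(sqrt(2) x) − 6 tanh(sqrt(2)·8) sinh(sqrt(2) x).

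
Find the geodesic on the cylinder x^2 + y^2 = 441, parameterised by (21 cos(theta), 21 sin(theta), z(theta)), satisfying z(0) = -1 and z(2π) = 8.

Parameterise the cylinder of radius R = 21 as
    r(θ) = (21 cos θ, 21 sin θ, z(θ)).
The arc-length element is
    ds = sqrt(441 + (dz/dθ)^2) dθ,
so the Lagrangian is L = sqrt(441 + z'^2).
L depends on z' only, not on z or θ, so ∂L/∂z = 0 and
    ∂L/∂z' = z' / sqrt(441 + z'^2).
The Euler-Lagrange equation gives
    d/dθ( z' / sqrt(441 + z'^2) ) = 0,
so z' is constant. Integrating once:
    z(θ) = a θ + b,
a helix on the cylinder (a straight line when the cylinder is unrolled). The constants a, b are determined by the endpoint conditions.
With endpoint conditions z(0) = -1 and z(2π) = 8: from z(0) = b we get b = -1, and a·2π + -1 = 8 gives a = 9/(2π), so
    z(θ) = (9/(2π)) θ − 1.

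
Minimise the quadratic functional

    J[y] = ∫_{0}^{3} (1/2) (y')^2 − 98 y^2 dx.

The Lagrangian is L = (1/2) (y')^2 − 98 y^2.
Compute ∂L/∂y = -196y, ∂L/∂y' = y'.
The Euler-Lagrange equation d/dx(∂L/∂y') − ∂L/∂y = 0 reduces to
    y'' + 196 y = 0.
Its general solution is
    y(x) = A sin(14x) + B cos(14x),
with A, B fixed by the endpoint conditions.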